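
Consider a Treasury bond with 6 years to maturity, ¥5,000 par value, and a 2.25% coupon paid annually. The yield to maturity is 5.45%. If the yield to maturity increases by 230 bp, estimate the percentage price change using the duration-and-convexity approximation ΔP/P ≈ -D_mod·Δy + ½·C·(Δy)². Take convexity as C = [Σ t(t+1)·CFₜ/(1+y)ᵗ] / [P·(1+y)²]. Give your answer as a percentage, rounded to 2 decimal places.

-11.39%

With y = 0.0545:
  t   CF        PV=CF/(1+0.0545)^t    t·PV        t(t+1)·PV
  1       112.50       106.6856       106.6856         213.3713
  2       112.50       101.1718       202.3435         607.0306
  3       112.50        95.9429       287.8287       1,151.3146
  4       112.50        90.9842       363.9370       1,819.6849
  5       112.50        86.2819       431.4094       2,588.4564
  6     5,112.50     3,718.3804    22,310.2824     156,171.9766
  Σ                  4,199.4468    23,702.4866     162,551.8344
P = 4,199.4468; D_Mac = 5.64419 yrs; D_mod = 5.35248 yrs; C = 34.81021.
Duration effect: -5.35248 × (+0.023) = -0.123107
Convexity effect: 0.5 × 34.81021 × (0.023)² = +0.0092073
ΔP/P ≈ -0.123107 + 0.0092073 = -0.113900 = -11.3900%.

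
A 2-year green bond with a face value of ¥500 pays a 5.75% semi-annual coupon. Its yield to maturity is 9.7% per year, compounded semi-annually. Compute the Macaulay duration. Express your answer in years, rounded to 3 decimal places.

Periodic yield y = 0.0485. Discount each cash flow and weight by its period:
  t   CF        PV=CF/(1+0.0485)^t    t·PV
  1       14.375        13.7101        13.7101
  2       14.375        13.0759        26.1518
  3       14.375        12.4710        37.4131
  4      514.375       425.6044     1,702.4176
  Σ                    464.8614     1,779.6926
Price P = Σ PV = 464.8614.
Macaulay duration = Σ(t·PV) / P = 1,779.6926 / 464.8614 = 3.82844 half-year periods.
In years: 3.82844 / 2 = 1.91422 years.

1.914 years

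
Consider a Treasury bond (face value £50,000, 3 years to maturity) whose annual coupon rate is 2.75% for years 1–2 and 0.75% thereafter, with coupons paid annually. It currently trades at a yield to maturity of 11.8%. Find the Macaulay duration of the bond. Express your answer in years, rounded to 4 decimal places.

2.9072 years

Periodic yield y = 0.118. Discount each cash flow and weight by its year:
  t   CF        PV=CF/(1+0.118)^t    t·PV
  1     1,375.00     1,229.8748     1,229.8748
  2     1,375.00     1,100.0669     2,200.1338
  3    50,375.00    36,048.7034   108,146.1102
  Σ                 38,378.6450   111,576.1187
Price P = Σ PV = 38,378.6450.
Macaulay duration = Σ(t·PV) / P = 111,576.1187 / 38,378.6450 = 2.90724 years.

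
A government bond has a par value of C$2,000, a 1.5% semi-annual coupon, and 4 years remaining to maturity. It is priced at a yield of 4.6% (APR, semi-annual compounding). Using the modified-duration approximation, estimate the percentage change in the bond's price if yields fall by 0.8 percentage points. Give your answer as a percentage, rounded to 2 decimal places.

+3.04%

Periodic yield y = 0.023. Modified duration first:
  t   CF        PV=CF/(1+0.023)^t    t·PV
  1        15.00        14.6628        14.6628
  2        15.00        14.3331        28.6662
  3        15.00        14.0108        42.0325
  4        15.00        13.6958        54.7834
  5        15.00        13.3879        66.9396
  6        15.00        13.0869        78.5215
  7        15.00        12.7927        89.5488
  8     2,015.00     1,679.8480    13,438.7838
  Σ                  1,775.8180    13,813.9386
P = 1,775.8180; D_Mac = 7.77892 half-year periods = 3.88946 yrs; D_mod = 3.88946/(1+0.023) = 3.80201 yrs.
ΔP/P ≈ -D_mod · Δy = -3.80201 × (-0.008) = +0.030416 = +3.0416%.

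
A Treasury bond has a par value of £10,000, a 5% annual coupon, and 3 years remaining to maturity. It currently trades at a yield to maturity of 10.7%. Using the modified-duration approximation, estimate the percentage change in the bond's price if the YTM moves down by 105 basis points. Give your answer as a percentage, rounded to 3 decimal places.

+2.701%

Periodic yield y = 0.107. Modified duration first:
  t   CF        PV=CF/(1+0.107)^t    t·PV
  1       500.00       451.6712       451.6712
  2       500.00       408.0137       816.0274
  3    10,500.00     7,740.0976    23,220.2928
  Σ                  8,599.7825    24,487.9914
P = 8,599.7825; D_Mac = 2.84751 yrs; D_mod = 2.84751/(1+0.107) = 2.57228 yrs.
ΔP/P ≈ -D_mod · Δy = -2.57228 × (-0.0105) = +0.027009 = +2.7009%.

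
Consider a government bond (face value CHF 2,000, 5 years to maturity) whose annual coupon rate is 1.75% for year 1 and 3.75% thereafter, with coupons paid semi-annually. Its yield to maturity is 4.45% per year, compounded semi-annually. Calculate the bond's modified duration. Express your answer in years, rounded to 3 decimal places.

4.575 years

Periodic yield y = 0.02225. First find Macaulay duration:
  t   CF        PV=CF/(1+0.02225)^t    t·PV
  1        17.50        17.1191        17.1191
  2        17.50        16.7465        33.4930
  3        37.50        35.1043       105.3128
  4        37.50        34.3402       137.3608
  5        37.50        33.5928       167.9638
  6        37.50        32.8616       197.1695
  7        37.50        32.1463       225.0243
  8        37.50        31.4466       251.5732
  9        37.50        30.7622       276.8597
  10    2,037.50     1,635.0326    16,350.3263
  Σ                  1,899.1522    17,762.2025
P = 1,899.1522; Macaulay duration = 17,762.2025 / 1,899.1522 = 9.35270 half-year periods = 4.67635 years.
Modified duration = D_Mac / (1 + y) = 4.67635 / 1.02225 = 4.57457 years.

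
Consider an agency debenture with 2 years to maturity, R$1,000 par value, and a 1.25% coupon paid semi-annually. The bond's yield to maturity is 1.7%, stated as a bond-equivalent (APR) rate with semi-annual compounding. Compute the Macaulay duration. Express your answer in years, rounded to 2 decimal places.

1.98 years

Periodic yield y = 0.0085. Discount each cash flow and weight by its period:
  t   CF        PV=CF/(1+0.0085)^t    t·PV
  1         6.25         6.1973         6.1973
  2         6.25         6.1451        12.2902
  3         6.25         6.0933        18.2799
  4     1,006.25       972.7523     3,891.0094
  Σ                    991.1880     3,927.7767
Price P = Σ PV = 991.1880.
Macaulay duration = Σ(t·PV) / P = 3,927.7767 / 991.1880 = 3.96270 half-year periods.
In years: 3.96270 / 2 = 1.98135 years.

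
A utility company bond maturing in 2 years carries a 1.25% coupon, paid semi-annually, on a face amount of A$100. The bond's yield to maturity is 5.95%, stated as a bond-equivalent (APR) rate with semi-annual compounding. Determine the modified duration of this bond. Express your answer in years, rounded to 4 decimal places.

Periodic yield y = 0.02975. First find Macaulay duration:
  t   CF        PV=CF/(1+0.02975)^t    t·PV
  1        0.625         0.6069         0.6069
  2        0.625         0.5894         1.1788
  3        0.625         0.5724         1.7171
  4      100.625        89.4909       357.9634
  Σ                     91.2596       361.4663
P = 91.2596; Macaulay duration = 361.4663 / 91.2596 = 3.96086 half-year periods = 1.98043 years.
Modified duration = D_Mac / (1 + y) = 1.98043 / 1.02975 = 1.92321 years.

1.9232 years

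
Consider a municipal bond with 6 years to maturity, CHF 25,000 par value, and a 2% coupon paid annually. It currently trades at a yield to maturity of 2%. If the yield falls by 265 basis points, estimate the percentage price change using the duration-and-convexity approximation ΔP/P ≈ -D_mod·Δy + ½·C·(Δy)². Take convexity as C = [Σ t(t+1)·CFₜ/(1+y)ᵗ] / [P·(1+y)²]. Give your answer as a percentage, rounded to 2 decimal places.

With y = 0.02:
  t   CF        PV=CF/(1+0.02)^t    t·PV        t(t+1)·PV
  1       500.00       490.1961       490.1961         980.3922
  2       500.00       480.5844       961.1688       2,883.5063
  3       500.00       471.1612     1,413.4835       5,653.9340
  4       500.00       461.9227     1,847.6909       9,238.4543
  5       500.00       452.8654     2,264.3270      13,585.9621
  6    25,500.00    22,643.2702   135,859.6215     951,017.3503
  Σ                 25,000.0000   142,836.4877     983,359.5992
P = 25,000.0000; D_Mac = 5.71346 yrs; D_mod = 5.60143 yrs; C = 37.80698.
Duration effect: -5.60143 × (-0.0265) = +0.148438
Convexity effect: 0.5 × 37.80698 × (-0.0265)² = +0.0132750
ΔP/P ≈ +0.148438 + 0.0132750 = +0.161713 = +16.1713%.

+16.17%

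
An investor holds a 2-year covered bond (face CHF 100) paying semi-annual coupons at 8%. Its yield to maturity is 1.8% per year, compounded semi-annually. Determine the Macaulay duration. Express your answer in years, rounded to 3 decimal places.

1.895 years

Periodic yield y = 0.009. Discount each cash flow and weight by its period:
  t   CF        PV=CF/(1+0.009)^t    t·PV
  1         4.00         3.9643         3.9643
  2         4.00         3.9290         7.8579
  3         4.00         3.8939        11.6817
  4       104.00       100.3387       401.3550
  Σ                    112.1259       424.8590
Price P = Σ PV = 112.1259.
Macaulay duration = Σ(t·PV) / P = 424.8590 / 112.1259 = 3.78912 half-year periods.
In years: 3.78912 / 2 = 1.89456 years.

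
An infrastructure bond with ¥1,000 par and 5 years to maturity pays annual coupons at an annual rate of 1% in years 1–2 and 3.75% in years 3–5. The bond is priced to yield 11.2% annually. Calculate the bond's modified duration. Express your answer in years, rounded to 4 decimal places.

Periodic yield y = 0.112. First find Macaulay duration:
  t   CF        PV=CF/(1+0.112)^t    t·PV
  1        10.00         8.9928         8.9928
  2        10.00         8.0871        16.1741
  3        37.50        27.2720        81.8160
  4        37.50        24.5252        98.1007
  5     1,037.50       610.1887     3,050.9436
  Σ                    679.0657     3,256.0272
P = 679.0657; Macaulay duration = 3,256.0272 / 679.0657 = 4.79486 years.
Modified duration = D_Mac / (1 + y) = 4.79486 / 1.112 = 4.31193 years.

4.3119 years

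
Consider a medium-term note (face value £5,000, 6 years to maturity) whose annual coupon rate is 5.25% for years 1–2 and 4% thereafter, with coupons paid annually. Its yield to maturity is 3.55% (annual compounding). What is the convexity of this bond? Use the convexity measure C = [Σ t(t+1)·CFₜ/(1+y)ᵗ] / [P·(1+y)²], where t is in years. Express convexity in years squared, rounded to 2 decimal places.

33.79

With y = 0.0355:
  t   CF        PV=CF/(1+0.0355)^t    t·PV        t(t+1)·PV
  1       262.50       253.5007       253.5007         507.0014
  2       262.50       244.8100       489.6199       1,468.8598
  3       200.00       180.1274       540.3821       2,161.5283
  4       200.00       173.9521       695.8083       3,479.0413
  5       200.00       167.9885       839.9424       5,039.6542
  6     5,200.00     4,217.9626    25,307.7756     177,154.4291
  Σ                  5,238.3412    28,127.0289     189,810.5141
P = 5,238.3412.
Convexity = Σ t(t+1)·PV / [P·(1+y)²] = 189,810.5141 / (5,238.3412 × 1.072260) = 33.79296.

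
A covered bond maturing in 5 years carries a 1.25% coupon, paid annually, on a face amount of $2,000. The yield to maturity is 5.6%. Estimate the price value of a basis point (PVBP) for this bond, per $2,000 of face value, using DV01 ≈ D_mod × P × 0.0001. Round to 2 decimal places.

Periodic yield y = 0.056.
  t   CF        PV=CF/(1+0.056)^t    t·PV
  1        25.00        23.6742        23.6742
  2        25.00        22.4188        44.8376
  3        25.00        21.2299        63.6897
  4        25.00        20.1041        80.4163
  5     2,025.00     1,542.0748     7,710.3739
  Σ                  1,629.5018     7,922.9918
P = 1,629.5018; D_Mac = 4.86222 yrs; D_mod = 4.60437 yrs.
DV01 ≈ 4.60437 × 1,629.5018 × 0.0001 = 0.750283.

$0.75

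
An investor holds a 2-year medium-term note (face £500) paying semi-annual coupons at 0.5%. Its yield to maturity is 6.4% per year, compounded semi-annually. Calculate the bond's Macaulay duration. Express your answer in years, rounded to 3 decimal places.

Periodic yield y = 0.032. Discount each cash flow and weight by its period:
  t   CF        PV=CF/(1+0.032)^t    t·PV
  1         1.25         1.2112         1.2112
  2         1.25         1.1737         2.3474
  3         1.25         1.1373         3.4119
  4       501.25       441.9118     1,767.6472
  Σ                    445.4340     1,774.6177
Price P = Σ PV = 445.4340.
Macaulay duration = Σ(t·PV) / P = 1,774.6177 / 445.4340 = 3.98402 half-year periods.
In years: 3.98402 / 2 = 1.99201 years.

1.992 years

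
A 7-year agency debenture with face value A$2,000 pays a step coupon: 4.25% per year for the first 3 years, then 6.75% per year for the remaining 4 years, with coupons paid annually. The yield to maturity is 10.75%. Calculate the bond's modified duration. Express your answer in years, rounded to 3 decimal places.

5.379 years

Periodic yield y = 0.1075. First find Macaulay duration:
  t   CF        PV=CF/(1+0.1075)^t    t·PV
  1        85.00        76.7494        76.7494
  2        85.00        69.2997       138.5994
  3        85.00        62.5731       187.7193
  4       135.00        89.7344       358.9375
  5       135.00        81.0243       405.1213
  6       135.00        73.1596       438.9576
  7     2,135.00     1,044.7003     7,312.9024
  Σ                  1,497.2408     8,918.9870
P = 1,497.2408; Macaulay duration = 8,918.9870 / 1,497.2408 = 5.95695 years.
Modified duration = D_Mac / (1 + y) = 5.95695 / 1.1075 = 5.37873 years.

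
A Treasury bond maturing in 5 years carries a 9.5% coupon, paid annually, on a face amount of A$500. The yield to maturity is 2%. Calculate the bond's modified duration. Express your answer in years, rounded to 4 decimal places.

Periodic yield y = 0.02. First find Macaulay duration:
  t   CF        PV=CF/(1+0.02)^t    t·PV
  1        47.50        46.5686        46.5686
  2        47.50        45.6555        91.3110
  3        47.50        44.7603       134.2809
  4        47.50        43.8827       175.5306
  5       547.50       495.8876     2,479.4381
  Σ                    676.7547     2,927.1293
P = 676.7547; Macaulay duration = 2,927.1293 / 676.7547 = 4.32524 years.
Modified duration = D_Mac / (1 + y) = 4.32524 / 1.02 = 4.24044 years.

4.2404 years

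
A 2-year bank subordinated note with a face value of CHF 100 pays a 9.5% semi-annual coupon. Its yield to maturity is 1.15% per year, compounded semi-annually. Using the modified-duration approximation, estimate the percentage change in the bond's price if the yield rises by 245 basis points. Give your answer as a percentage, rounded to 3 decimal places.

-4.577%

Periodic yield y = 0.00575. Modified duration first:
  t   CF        PV=CF/(1+0.00575)^t    t·PV
  1         4.75         4.7228         4.7228
  2         4.75         4.6958         9.3917
  3         4.75         4.6690        14.0070
  4       104.75       102.3750       409.5000
  Σ                    116.4627       437.6215
P = 116.4627; D_Mac = 3.75761 half-year periods = 1.87881 yrs; D_mod = 1.87881/(1+0.00575) = 1.86806 yrs.
ΔP/P ≈ -D_mod · Δy = -1.86806 × (+0.0245) = -0.045768 = -4.5768%.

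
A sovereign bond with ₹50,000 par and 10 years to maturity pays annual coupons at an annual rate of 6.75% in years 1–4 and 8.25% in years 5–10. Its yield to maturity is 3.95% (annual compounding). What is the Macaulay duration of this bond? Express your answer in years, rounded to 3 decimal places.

7.822 years

Periodic yield y = 0.0395. Discount each cash flow and weight by its year:
  t   CF        PV=CF/(1+0.0395)^t    t·PV
  1     3,375.00     3,246.7532     3,246.7532
  2     3,375.00     3,123.3797     6,246.7595
  3     3,375.00     3,004.6943     9,014.0830
  4     3,375.00     2,890.5188    11,562.0753
  5     4,125.00     3,398.6112    16,993.0560
  6     4,125.00     3,269.4672    19,616.8035
  7     4,125.00     3,145.2306    22,016.6145
  8     4,125.00     3,025.7149    24,205.7192
  9     4,125.00     2,910.7406    26,196.6658
  10   54,125.00    36,741.1692   367,411.6921
  Σ                 64,756.2800   506,510.2220
Price P = Σ PV = 64,756.2800.
Macaulay duration = Σ(t·PV) / P = 506,510.2220 / 64,756.2800 = 7.82179 years.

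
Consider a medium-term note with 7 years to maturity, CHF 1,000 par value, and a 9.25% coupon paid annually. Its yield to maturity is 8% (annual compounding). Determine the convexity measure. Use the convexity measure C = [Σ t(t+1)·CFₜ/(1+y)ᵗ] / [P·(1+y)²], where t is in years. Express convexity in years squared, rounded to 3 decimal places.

With y = 0.08:
  t   CF        PV=CF/(1+0.08)^t    t·PV        t(t+1)·PV
  1        92.50        85.6481        85.6481         171.2963
  2        92.50        79.3038       158.6077         475.8230
  3        92.50        73.4295       220.2884         881.1538
  4        92.50        67.9903       271.9610       1,359.8052
  5        92.50        62.9539       314.7697       1,888.6184
  6        92.50        58.2907       349.7441       2,448.2090
  7     1,092.50       637.4633     4,462.2428      35,697.9424
  Σ                  1,065.0796     5,863.2620      42,922.8481
P = 1,065.0796.
Convexity = Σ t(t+1)·PV / [P·(1+y)²] = 42,922.8481 / (1,065.0796 × 1.166400) = 34.55087.

34.551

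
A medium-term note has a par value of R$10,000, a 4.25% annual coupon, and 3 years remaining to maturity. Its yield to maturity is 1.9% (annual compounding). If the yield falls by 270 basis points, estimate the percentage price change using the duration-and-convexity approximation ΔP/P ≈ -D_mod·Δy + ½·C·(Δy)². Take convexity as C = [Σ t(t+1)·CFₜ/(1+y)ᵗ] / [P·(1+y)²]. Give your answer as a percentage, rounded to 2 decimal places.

With y = 0.019:
  t   CF        PV=CF/(1+0.019)^t    t·PV        t(t+1)·PV
  1       425.00       417.0756       417.0756         834.1511
  2       425.00       409.2989       818.5978       2,455.7933
  3    10,425.00     9,852.6603    29,557.9810     118,231.9242
  Σ                 10,679.0348    30,793.6544     121,521.8686
P = 10,679.0348; D_Mac = 2.88356 yrs; D_mod = 2.82980 yrs; C = 10.95908.
Duration effect: -2.82980 × (-0.027) = +0.076404
Convexity effect: 0.5 × 10.95908 × (-0.027)² = +0.0039946
ΔP/P ≈ +0.076404 + 0.0039946 = +0.080399 = +8.0399%.

+8.04%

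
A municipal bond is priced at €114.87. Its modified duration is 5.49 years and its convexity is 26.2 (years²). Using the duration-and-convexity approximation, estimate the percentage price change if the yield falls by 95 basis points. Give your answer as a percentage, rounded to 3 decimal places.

+5.334%

Duration effect: -D_mod·Δy = -5.49 × (-0.0095) = +0.052155
Convexity effect: ½·C·(Δy)² = 0.5 × 26.2 × (-0.0095)² = +0.001182275
ΔP/P ≈ +0.052155 + 0.001182275 = +0.053337275
= +5.3337275%.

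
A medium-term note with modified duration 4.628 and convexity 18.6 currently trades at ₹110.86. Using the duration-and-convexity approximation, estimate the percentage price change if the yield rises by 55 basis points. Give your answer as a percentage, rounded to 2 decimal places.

Duration effect: -D_mod·Δy = -4.628 × (+0.0055) = -0.025454
Convexity effect: ½·C·(Δy)² = 0.5 × 18.6 × (0.0055)² = +0.000281325
ΔP/P ≈ -0.025454 + 0.000281325 = -0.025172675
= -2.5172675%.

-2.52%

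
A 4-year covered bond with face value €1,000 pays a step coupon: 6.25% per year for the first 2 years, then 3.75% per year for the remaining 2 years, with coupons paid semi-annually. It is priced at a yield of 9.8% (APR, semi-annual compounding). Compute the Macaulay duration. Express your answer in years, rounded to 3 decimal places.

3.585 years

Periodic yield y = 0.049. Discount each cash flow and weight by its period:
  t   CF        PV=CF/(1+0.049)^t    t·PV
  1        31.25        29.7903        29.7903
  2        31.25        28.3987        56.7975
  3        31.25        27.0722        81.2166
  4        31.25        25.8076       103.2305
  5        18.75        14.7613        73.8064
  6        18.75        14.0718        84.4305
  7        18.75        13.4144        93.9011
  8     1,018.75       694.8062     5,558.4500
  Σ                    848.1226     6,081.6229
Price P = Σ PV = 848.1226.
Macaulay duration = Σ(t·PV) / P = 6,081.6229 / 848.1226 = 7.17069 half-year periods.
In years: 7.17069 / 2 = 3.58534 years.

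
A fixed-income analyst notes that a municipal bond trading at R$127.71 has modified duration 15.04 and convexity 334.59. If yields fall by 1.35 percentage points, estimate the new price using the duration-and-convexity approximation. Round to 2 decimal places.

R$157.53

Duration effect: -D_mod·Δy = -15.04 × (-0.0135) = +0.203040
Convexity effect: ½·C·(Δy)² = 0.5 × 334.59 × (-0.0135)² = +0.03048951375
ΔP/P ≈ +0.203040 + 0.03048951375 = +0.23352951375
New price ≈ 127.71 × (1 + 0.23352951375) = 157.5340542010125.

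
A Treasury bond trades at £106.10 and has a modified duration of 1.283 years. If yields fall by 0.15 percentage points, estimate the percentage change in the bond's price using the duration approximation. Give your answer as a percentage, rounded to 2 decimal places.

Duration approximation: ΔP/P ≈ -D_mod · Δy = -1.283 × (-0.0015) = +0.0019245.
As a percentage: +0.19245%.

+0.19%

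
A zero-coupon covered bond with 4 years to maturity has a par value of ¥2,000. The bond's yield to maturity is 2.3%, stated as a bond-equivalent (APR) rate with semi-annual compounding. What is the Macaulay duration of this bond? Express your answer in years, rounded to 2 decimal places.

A zero-coupon bond has a single cash flow at maturity, so its Macaulay duration equals its maturity: 4 years.
(Equivalently: 8 semi-annual periods ÷ 2 = 4 years.)

4.00 years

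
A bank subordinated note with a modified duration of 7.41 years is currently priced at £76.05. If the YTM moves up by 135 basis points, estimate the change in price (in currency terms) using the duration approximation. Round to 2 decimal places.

-£7.61

Duration approximation: ΔP/P ≈ -D_mod · Δy = -7.41 × (+0.0135) = -0.100035.
ΔP ≈ 76.05 × (-0.100035) = -7.60766175.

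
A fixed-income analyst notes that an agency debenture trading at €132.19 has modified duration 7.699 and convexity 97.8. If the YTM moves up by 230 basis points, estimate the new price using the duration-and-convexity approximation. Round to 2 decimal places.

Duration effect: -D_mod·Δy = -7.699 × (+0.023) = -0.177077
Convexity effect: ½·C·(Δy)² = 0.5 × 97.8 × (0.023)² = +0.0258681
ΔP/P ≈ -0.177077 + 0.0258681 = -0.1512089
New price ≈ 132.19 × (1 - 0.1512089) = 112.201695509.

€112.20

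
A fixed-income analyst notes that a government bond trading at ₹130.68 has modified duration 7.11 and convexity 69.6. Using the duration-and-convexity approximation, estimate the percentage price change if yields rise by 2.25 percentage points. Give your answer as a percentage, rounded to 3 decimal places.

Duration effect: -D_mod·Δy = -7.11 × (+0.0225) = -0.159975
Convexity effect: ½·C·(Δy)² = 0.5 × 69.6 × (0.0225)² = +0.0176175
ΔP/P ≈ -0.159975 + 0.0176175 = -0.1423575
= -14.23575%.

-14.236%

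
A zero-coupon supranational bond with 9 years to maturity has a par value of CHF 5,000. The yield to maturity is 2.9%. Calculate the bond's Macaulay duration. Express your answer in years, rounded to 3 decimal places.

A zero-coupon bond has a single cash flow at maturity, so its Macaulay duration equals its maturity: 9 years.

9.000 years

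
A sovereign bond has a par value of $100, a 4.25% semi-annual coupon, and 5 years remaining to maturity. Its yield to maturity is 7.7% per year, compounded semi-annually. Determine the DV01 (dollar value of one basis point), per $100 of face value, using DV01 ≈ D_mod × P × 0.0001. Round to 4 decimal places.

Periodic yield y = 0.0385.
  t   CF        PV=CF/(1+0.0385)^t    t·PV
  1        2.125         2.0462         2.0462
  2        2.125         1.9704         3.9407
  3        2.125         1.8973         5.6919
  4        2.125         1.8270         7.3079
  5        2.125         1.7592         8.7962
  6        2.125         1.6940        10.1642
  7        2.125         1.6312        11.4186
  8        2.125         1.5707        12.5660
  9        2.125         1.5125        13.6127
  10     102.125        69.9950       699.9501
  Σ                     85.9036       775.4945
P = 85.9036; D_Mac = 9.02749 half-year periods = 4.51375 yrs; D_mod = 4.34641 yrs.
DV01 ≈ 4.34641 × 85.9036 × 0.0001 = 0.037337.

$0.0373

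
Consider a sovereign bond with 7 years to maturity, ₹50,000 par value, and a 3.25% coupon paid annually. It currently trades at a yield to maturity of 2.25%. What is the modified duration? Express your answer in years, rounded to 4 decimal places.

Periodic yield y = 0.0225. First find Macaulay duration:
  t   CF        PV=CF/(1+0.0225)^t    t·PV
  1     1,625.00     1,589.2421     1,589.2421
  2     1,625.00     1,554.2710     3,108.5419
  3     1,625.00     1,520.0694     4,560.2082
  4     1,625.00     1,486.6204     5,946.4817
  5     1,625.00     1,453.9075     7,269.5376
  6     1,625.00     1,421.9144     8,531.4867
  7    51,625.00    44,179.0983   309,253.6883
  Σ                 53,205.1231   340,259.1864
P = 53,205.1231; Macaulay duration = 340,259.1864 / 53,205.1231 = 6.39523 years.
Modified duration = D_Mac / (1 + y) = 6.39523 / 1.0225 = 6.25451 years.

6.2545 years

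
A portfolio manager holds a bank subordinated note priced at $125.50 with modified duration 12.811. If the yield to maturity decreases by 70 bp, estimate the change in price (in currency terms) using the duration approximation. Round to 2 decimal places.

Duration approximation: ΔP/P ≈ -D_mod · Δy = -12.811 × (-0.007) = +0.089677.
ΔP ≈ 125.50 × (+0.089677) = +11.2544635.

+$11.25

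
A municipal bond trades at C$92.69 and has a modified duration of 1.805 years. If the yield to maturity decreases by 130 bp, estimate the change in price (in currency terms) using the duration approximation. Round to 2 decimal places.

Duration approximation: ΔP/P ≈ -D_mod · Δy = -1.805 × (-0.013) = +0.023465.
ΔP ≈ 92.69 × (+0.023465) = +2.17497085.

+C$2.17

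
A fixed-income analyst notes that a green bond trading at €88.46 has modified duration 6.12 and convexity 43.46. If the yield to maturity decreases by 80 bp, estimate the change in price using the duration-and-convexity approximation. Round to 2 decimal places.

+€4.45

Duration effect: -D_mod·Δy = -6.12 × (-0.008) = +0.048960
Convexity effect: ½·C·(Δy)² = 0.5 × 43.46 × (-0.008)² = +0.00139072
ΔP/P ≈ +0.048960 + 0.00139072 = +0.05035072
ΔP ≈ 88.46 × (+0.05035072) = +4.4540246912.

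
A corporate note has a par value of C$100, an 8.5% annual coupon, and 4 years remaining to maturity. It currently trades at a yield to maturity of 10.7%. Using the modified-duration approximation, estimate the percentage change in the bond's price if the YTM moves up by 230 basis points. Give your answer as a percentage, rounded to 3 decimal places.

-7.348%

Periodic yield y = 0.107. Modified duration first:
  t   CF        PV=CF/(1+0.107)^t    t·PV
  1         8.50         7.6784         7.6784
  2         8.50         6.9362        13.8725
  3         8.50         6.2658        18.7974
  4       108.50        72.2502       289.0009
  Σ                     93.1307       329.3492
P = 93.1307; D_Mac = 3.53642 yrs; D_mod = 3.53642/(1+0.107) = 3.19460 yrs.
ΔP/P ≈ -D_mod · Δy = -3.19460 × (+0.023) = -0.073476 = -7.3476%.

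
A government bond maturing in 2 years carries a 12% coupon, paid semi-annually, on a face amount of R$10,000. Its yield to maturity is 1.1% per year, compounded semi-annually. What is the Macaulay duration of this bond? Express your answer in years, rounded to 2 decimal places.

Periodic yield y = 0.0055. Discount each cash flow and weight by its period:
  t   CF        PV=CF/(1+0.0055)^t    t·PV
  1       600.00       596.7181       596.7181
  2       600.00       593.4541     1,186.9081
  3       600.00       590.2079     1,770.6237
  4    10,600.00    10,369.9716    41,479.8863
  Σ                 12,150.3516    45,034.1361
Price P = Σ PV = 12,150.3516.
Macaulay duration = Σ(t·PV) / P = 45,034.1361 / 12,150.3516 = 3.70641 half-year periods.
In years: 3.70641 / 2 = 1.85320 years.

1.85 years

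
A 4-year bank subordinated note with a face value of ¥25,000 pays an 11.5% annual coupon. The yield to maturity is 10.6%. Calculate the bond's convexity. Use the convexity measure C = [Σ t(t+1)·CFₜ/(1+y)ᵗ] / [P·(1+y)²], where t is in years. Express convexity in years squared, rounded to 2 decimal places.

With y = 0.106:
  t   CF        PV=CF/(1+0.106)^t    t·PV        t(t+1)·PV
  1     2,875.00     2,599.4575     2,599.4575       5,198.9150
  2     2,875.00     2,350.3232     4,700.6465      14,101.9394
  3     2,875.00     2,125.0662     6,375.1987      25,500.7947
  4    27,875.00    18,629.2070    74,516.8280     372,584.1398
  Σ                 25,704.0540    88,192.1306     417,385.7889
P = 25,704.0540.
Convexity = Σ t(t+1)·PV / [P·(1+y)²] = 417,385.7889 / (25,704.0540 × 1.223236) = 13.27473.

13.27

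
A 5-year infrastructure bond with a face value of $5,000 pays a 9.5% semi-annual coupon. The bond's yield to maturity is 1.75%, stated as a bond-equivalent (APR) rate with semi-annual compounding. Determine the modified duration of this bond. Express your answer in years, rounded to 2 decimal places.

Periodic yield y = 0.00875. First find Macaulay duration:
  t   CF        PV=CF/(1+0.00875)^t    t·PV
  1       237.50       235.4399       235.4399
  2       237.50       233.3977       466.7953
  3       237.50       231.3732       694.1195
  4       237.50       229.3662       917.4648
  5       237.50       227.3767     1,136.8833
  6       237.50       225.4044     1,352.4262
  7       237.50       223.4492     1,564.1443
  8       237.50       221.5110     1,772.0877
  9       237.50       219.5896     1,976.3060
  10    5,237.50     4,800.5230    48,005.2304
  Σ                  6,847.4307    58,120.8975
P = 6,847.4307; Macaulay duration = 58,120.8975 / 6,847.4307 = 8.48799 half-year periods = 4.24399 years.
Modified duration = D_Mac / (1 + y) = 4.24399 / 1.00875 = 4.20718 years.

4.21 years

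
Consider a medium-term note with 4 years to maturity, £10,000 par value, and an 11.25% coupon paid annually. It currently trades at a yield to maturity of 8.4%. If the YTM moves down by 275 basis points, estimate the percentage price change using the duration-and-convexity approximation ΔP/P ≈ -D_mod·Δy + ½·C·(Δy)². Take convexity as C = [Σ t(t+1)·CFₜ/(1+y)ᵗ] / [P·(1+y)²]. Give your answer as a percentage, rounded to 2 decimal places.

With y = 0.084:
  t   CF        PV=CF/(1+0.084)^t    t·PV        t(t+1)·PV
  1     1,125.00     1,037.8229     1,037.8229       2,075.6458
  2     1,125.00       957.4012     1,914.8024       5,744.4071
  3     1,125.00       883.2114     2,649.6343      10,598.5370
  4    11,125.00     8,057.1767    32,228.7070     161,143.5350
  Σ                 10,935.6122    37,830.9665     179,562.1249
P = 10,935.6122; D_Mac = 3.45943 yrs; D_mod = 3.19135 yrs; C = 13.97375.
Duration effect: -3.19135 × (-0.0275) = +0.087762
Convexity effect: 0.5 × 13.97375 × (-0.0275)² = +0.0052838
ΔP/P ≈ +0.087762 + 0.0052838 = +0.093046 = +9.3046%.

+9.30%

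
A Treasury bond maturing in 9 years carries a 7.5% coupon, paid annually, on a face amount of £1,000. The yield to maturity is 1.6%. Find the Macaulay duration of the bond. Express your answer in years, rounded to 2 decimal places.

Periodic yield y = 0.016. Discount each cash flow and weight by its year:
  t   CF        PV=CF/(1+0.016)^t    t·PV
  1        75.00        73.8189        73.8189
  2        75.00        72.6564       145.3128
  3        75.00        71.5122       214.5366
  4        75.00        70.3860       281.5441
  5        75.00        69.2776       346.3879
  6        75.00        68.1866       409.1196
  7        75.00        67.1128       469.7895
  8        75.00        66.0559       528.4472
  9     1,075.00       931.8909     8,387.0185
  Σ                  1,490.8973    10,855.9751
Price P = Σ PV = 1,490.8973.
Macaulay duration = Σ(t·PV) / P = 10,855.9751 / 1,490.8973 = 7.28150 years.

7.28 years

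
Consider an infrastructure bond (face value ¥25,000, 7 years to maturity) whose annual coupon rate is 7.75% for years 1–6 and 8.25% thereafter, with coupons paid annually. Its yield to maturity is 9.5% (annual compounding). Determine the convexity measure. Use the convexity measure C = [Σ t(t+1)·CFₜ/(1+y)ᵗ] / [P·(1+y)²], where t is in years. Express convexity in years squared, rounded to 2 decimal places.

34.41

With y = 0.095:
  t   CF        PV=CF/(1+0.095)^t    t·PV        t(t+1)·PV
  1     1,937.50     1,769.4064     1,769.4064       3,538.8128
  2     1,937.50     1,615.8962     3,231.7925       9,695.3775
  3     1,937.50     1,475.7043     4,427.1130      17,708.4520
  4     1,937.50     1,347.6752     5,390.7008      26,953.5039
  5     1,937.50     1,230.7536     6,153.7680      36,922.6080
  6     1,937.50     1,123.9759     6,743.8554      47,206.9875
  7    27,062.50    14,337.3563   100,361.4944     802,891.9553
  Σ                 22,900.7680   128,078.1305     944,917.6970
P = 22,900.7680.
Convexity = Σ t(t+1)·PV / [P·(1+y)²] = 944,917.6970 / (22,900.7680 × 1.199025) = 34.41246.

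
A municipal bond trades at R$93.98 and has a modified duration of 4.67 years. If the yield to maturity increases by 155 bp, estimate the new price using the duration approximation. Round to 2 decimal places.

R$87.18

Duration approximation: ΔP/P ≈ -D_mod · Δy = -4.67 × (+0.0155) = -0.072385.
New price ≈ 93.98 × (1 - 0.072385) = 87.1772577.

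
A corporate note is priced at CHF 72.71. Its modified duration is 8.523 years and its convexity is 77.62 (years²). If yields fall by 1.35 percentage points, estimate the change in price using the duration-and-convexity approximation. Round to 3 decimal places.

Duration effect: -D_mod·Δy = -8.523 × (-0.0135) = +0.1150605
Convexity effect: ½·C·(Δy)² = 0.5 × 77.62 × (-0.0135)² = +0.0070731225
ΔP/P ≈ +0.1150605 + 0.0070731225 = +0.1221336225
ΔP ≈ 72.71 × (+0.1221336225) = +8.880335691975.

+CHF 8.880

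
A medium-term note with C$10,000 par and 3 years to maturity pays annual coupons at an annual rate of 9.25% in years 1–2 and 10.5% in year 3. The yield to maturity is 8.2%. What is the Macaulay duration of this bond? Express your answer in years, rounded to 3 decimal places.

Periodic yield y = 0.082. Discount each cash flow and weight by its year:
  t   CF        PV=CF/(1+0.082)^t    t·PV
  1       925.00       854.8983       854.8983
  2       925.00       790.1094     1,580.2187
  3    11,050.00     8,723.2937    26,169.8812
  Σ                 10,368.3014    28,604.9982
Price P = Σ PV = 10,368.3014.
Macaulay duration = Σ(t·PV) / P = 28,604.9982 / 10,368.3014 = 2.75889 years.

2.759 years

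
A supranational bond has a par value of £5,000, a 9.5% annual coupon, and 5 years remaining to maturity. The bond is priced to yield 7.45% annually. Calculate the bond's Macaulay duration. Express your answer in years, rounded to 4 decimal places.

4.2383 years

Periodic yield y = 0.0745. Discount each cash flow and weight by its year:
  t   CF        PV=CF/(1+0.0745)^t    t·PV
  1       475.00       442.0661       442.0661
  2       475.00       411.4156       822.8312
  3       475.00       382.8903     1,148.6709
  4       475.00       356.3428     1,425.3710
  5     5,475.00     3,822.5399    19,112.6994
  Σ                  5,415.2546    22,951.6385
Price P = Σ PV = 5,415.2546.
Macaulay duration = Σ(t·PV) / P = 22,951.6385 / 5,415.2546 = 4.23833 years.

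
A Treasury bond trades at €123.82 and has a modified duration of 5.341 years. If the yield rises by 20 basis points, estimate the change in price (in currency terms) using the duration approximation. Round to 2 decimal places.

-€1.32

Duration approximation: ΔP/P ≈ -D_mod · Δy = -5.341 × (+0.002) = -0.010682.
ΔP ≈ 123.82 × (-0.010682) = -1.32264524.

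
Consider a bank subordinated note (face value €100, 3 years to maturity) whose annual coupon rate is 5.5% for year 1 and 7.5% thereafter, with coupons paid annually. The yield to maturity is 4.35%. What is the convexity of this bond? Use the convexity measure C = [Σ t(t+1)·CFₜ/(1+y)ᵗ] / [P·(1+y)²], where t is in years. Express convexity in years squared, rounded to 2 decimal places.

With y = 0.0435:
  t   CF        PV=CF/(1+0.0435)^t    t·PV        t(t+1)·PV
  1         5.50         5.2707         5.2707          10.5414
  2         7.50         6.8877        13.7755          41.3264
  3       107.50        94.6087       283.8261       1,135.3045
  Σ                    106.7672       302.8723       1,187.1723
P = 106.7672.
Convexity = Σ t(t+1)·PV / [P·(1+y)²] = 1,187.1723 / (106.7672 × 1.088892) = 10.21154.

10.21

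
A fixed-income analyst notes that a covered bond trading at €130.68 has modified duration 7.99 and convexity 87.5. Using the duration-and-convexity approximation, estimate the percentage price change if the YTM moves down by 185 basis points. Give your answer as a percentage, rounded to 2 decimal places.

+16.28%

Duration effect: -D_mod·Δy = -7.99 × (-0.0185) = +0.147815
Convexity effect: ½·C·(Δy)² = 0.5 × 87.5 × (-0.0185)² = +0.0149734375
ΔP/P ≈ +0.147815 + 0.0149734375 = +0.1627884375
= +16.27884375%.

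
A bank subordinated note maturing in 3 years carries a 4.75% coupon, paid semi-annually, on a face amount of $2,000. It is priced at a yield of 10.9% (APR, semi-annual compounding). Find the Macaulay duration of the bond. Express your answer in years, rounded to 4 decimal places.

Periodic yield y = 0.0545. Discount each cash flow and weight by its period:
  t   CF        PV=CF/(1+0.0545)^t    t·PV
  1        47.50        45.0450        45.0450
  2        47.50        42.7170        85.4339
  3        47.50        40.5092       121.5277
  4        47.50        38.4156       153.6623
  5        47.50        36.4301       182.1506
  6     2,047.50     1,489.1704     8,935.0226
  Σ                  1,692.2874     9,522.8422
Price P = Σ PV = 1,692.2874.
Macaulay duration = Σ(t·PV) / P = 9,522.8422 / 1,692.2874 = 5.62720 half-year periods.
In years: 5.62720 / 2 = 2.81360 years.

2.8136 years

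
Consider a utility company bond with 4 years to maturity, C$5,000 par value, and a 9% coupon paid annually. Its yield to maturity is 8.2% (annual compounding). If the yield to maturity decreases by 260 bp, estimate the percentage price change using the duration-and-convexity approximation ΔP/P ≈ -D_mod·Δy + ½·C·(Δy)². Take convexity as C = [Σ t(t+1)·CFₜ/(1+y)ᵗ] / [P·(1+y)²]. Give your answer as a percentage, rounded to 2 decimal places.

+8.99%

With y = 0.082:
  t   CF        PV=CF/(1+0.082)^t    t·PV        t(t+1)·PV
  1       450.00       415.8965       415.8965         831.7930
  2       450.00       384.3775       768.7551       2,306.2652
  3       450.00       355.2473     1,065.7418       4,262.9671
  4     5,450.00     3,976.3761    15,905.5046      79,527.5228
  Σ                  5,131.8974    18,155.8979      86,928.5480
P = 5,131.8974; D_Mac = 3.53785 yrs; D_mod = 3.26973 yrs; C = 14.46871.
Duration effect: -3.26973 × (-0.026) = +0.085013
Convexity effect: 0.5 × 14.46871 × (-0.026)² = +0.0048904
ΔP/P ≈ +0.085013 + 0.0048904 = +0.089904 = +8.9904%.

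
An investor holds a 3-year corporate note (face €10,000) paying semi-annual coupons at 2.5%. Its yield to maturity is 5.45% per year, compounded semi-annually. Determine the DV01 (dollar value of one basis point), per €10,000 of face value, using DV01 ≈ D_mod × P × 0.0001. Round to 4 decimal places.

Periodic yield y = 0.02725.
  t   CF        PV=CF/(1+0.02725)^t    t·PV
  1       125.00       121.6841       121.6841
  2       125.00       118.4562       236.9124
  3       125.00       115.3139       345.9416
  4       125.00       112.2549       449.0197
  5       125.00       109.2771       546.3856
  6    10,125.00     8,616.6436    51,699.8619
  Σ                  9,193.6299    53,399.8053
P = 9,193.6299; D_Mac = 5.80835 half-year periods = 2.90417 yrs; D_mod = 2.82713 yrs.
DV01 ≈ 2.82713 × 9,193.6299 × 0.0001 = 2.599163.

€2.5992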